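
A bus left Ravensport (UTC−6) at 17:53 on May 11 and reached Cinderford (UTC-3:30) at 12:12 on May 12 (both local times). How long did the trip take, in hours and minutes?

15 hours 49 minutes

Departure in UTC: 17:53 + 6:00 = 23:53 on May 11.
Arrival in UTC: 12:12 + 3:30 = 15:42 on May 12.
Elapsed = 15:42 − 23:53 (+1 day) = 15 hours 49 minutes.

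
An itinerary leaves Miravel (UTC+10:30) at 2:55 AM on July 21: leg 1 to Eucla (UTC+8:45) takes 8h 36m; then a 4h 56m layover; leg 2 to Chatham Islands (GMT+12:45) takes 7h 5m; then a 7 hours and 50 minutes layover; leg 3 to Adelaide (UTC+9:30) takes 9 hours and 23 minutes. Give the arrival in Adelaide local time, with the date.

Convert departure to UTC: 2:55 AM − 10:30 = 4:25 PM UTC on Jul 20.
Add 8 hours 36 minutes leg 1 → 1:01 AM UTC (Jul 21).
Add 4 hours and 56 minutes layover in Eucla → 5:57 AM UTC.
Add 7 hours and 5 minutes leg 2 → 1:02 PM UTC.
Add 7 hours 50 minutes layover in Chatham Islands → 8:52 PM UTC.
Add 9 hours and 23 minutes leg 3 → 6:15 AM UTC (Jul 22).
Adelaide is UTC+9:30, so local arrival = 6:15 AM + 9:30 = 3:45 PM on Jul 22.

3:45 PM on July 22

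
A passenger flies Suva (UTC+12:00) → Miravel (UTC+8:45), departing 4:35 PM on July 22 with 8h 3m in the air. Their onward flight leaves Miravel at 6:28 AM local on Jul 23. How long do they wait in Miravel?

Convert departure to UTC: 4:35 PM − 12:00 = 4:35 AM UTC on Jul 22.
Add 8 hours 3 minutes flight time → 12:38 PM UTC.
Miravel is UTC+8:45, so local arrival = 12:38 PM + 8:45 = 9:23 PM on Jul 22.
Layover = 6:28 AM − 9:23 PM (+1 day) = 9 hours 5 minutes.

9 hours 5 minutes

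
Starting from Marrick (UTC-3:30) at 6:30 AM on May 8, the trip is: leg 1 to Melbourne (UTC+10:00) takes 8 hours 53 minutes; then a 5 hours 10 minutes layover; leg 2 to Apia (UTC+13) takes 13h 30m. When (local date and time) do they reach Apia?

Convert departure to UTC: 6:30 AM + 3:30 = 10:00 AM UTC on May 8.
Add 8 hours 53 minutes leg 1 → 6:53 PM UTC.
Add 5 hours and 10 minutes layover in Melbourne → 12:03 AM UTC (May 9).
Add 13 hours 30 minutes leg 2 → 1:33 PM UTC.
Apia is UTC+13:00, so local arrival = 1:33 PM + 13:00 = 2:33 AM on May 10.

2:33 AM on May 10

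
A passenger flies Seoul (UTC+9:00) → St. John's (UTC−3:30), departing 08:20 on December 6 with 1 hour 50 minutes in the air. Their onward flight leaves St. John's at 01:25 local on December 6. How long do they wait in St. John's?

Convert departure to UTC: 08:20 − 9:00 = 23:20 UTC on Dec 5.
Add 1 hour and 50 minutes flight time → 01:10 UTC (Dec 6).
St. John's is UTC−3:30, so local arrival = 01:10 − 3:30 = 21:40 on Dec 5.
Layover = 01:25 − 21:40 (+1 day) = 3 hours 45 minutes.

3 hours 45 minutes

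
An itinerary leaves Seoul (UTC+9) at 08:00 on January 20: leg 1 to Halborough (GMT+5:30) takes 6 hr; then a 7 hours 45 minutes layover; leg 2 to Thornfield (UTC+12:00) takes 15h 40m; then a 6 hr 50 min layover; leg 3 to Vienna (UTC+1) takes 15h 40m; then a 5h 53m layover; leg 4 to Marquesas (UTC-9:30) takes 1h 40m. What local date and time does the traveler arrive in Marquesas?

00:58 on January 22

Convert departure to UTC: 08:00 − 9:00 = 23:00 UTC on Jan 19.
Add 6 hours leg 1 → 05:00 UTC (Jan 20).
Add 7 hours and 45 minutes layover in Halborough → 12:45 UTC.
Add 15 hours 40 minutes leg 2 → 04:25 UTC (Jan 21).
Add 6 hours and 50 minutes layover in Thornfield → 11:15 UTC.
Add 15 hours and 40 minutes leg 3 → 02:55 UTC (Jan 22).
Add 5 hours and 53 minutes layover in Vienna → 08:48 UTC.
Add 1 hour 40 minutes leg 4 → 10:28 UTC.
Marquesas is UTC−9:30, so local arrival = 10:28 − 9:30 = 00:58 on Jan 22.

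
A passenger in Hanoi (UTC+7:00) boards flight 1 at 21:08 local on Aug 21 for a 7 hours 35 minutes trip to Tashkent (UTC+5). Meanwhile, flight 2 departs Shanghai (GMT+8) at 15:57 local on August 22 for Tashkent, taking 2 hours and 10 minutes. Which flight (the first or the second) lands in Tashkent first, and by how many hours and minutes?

Flight 1 in UTC: 21:08 − 7:00 = 14:08 on Aug 21.
+7 hours 35 minutes → arrive 21:43 UTC on Aug 21.
Flight 2 in UTC: 15:57 − 8:00 = 07:57 on Aug 22.
+2 hours and 10 minutes → arrive 10:07 UTC on Aug 22.
Flight 1 lands earlier by 12 hours 24 minutes.

the first, by 12 hours 24 minutes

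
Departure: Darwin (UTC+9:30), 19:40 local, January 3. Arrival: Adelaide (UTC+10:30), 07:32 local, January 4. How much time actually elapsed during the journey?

Departure in UTC: 19:40 − 9:30 = 10:10 on Jan 3.
Arrival in UTC: 07:32 − 10:30 = 21:02 on Jan 3.
Elapsed = 21:02 − 10:10 = 10 hours 52 minutes.

10 hours 52 minutes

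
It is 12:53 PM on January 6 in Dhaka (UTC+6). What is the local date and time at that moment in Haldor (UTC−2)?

In UTC: 12:53 PM − 6:00 = 6:53 AM on Jan 6.
Haldor is UTC−2:00: 6:53 AM − 2:00 = 4:53 AM on Jan 6.

4:53 AM on Jan 6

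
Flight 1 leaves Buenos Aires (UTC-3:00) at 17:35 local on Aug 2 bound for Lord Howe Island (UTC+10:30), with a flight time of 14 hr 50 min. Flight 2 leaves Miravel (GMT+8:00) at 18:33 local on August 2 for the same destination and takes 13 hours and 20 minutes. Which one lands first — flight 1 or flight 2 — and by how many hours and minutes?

Flight 1 in UTC: 17:35 + 3:00 = 20:35 on Aug 2.
+14 hours and 50 minutes → arrive 11:25 UTC on Aug 3.
Flight 2 in UTC: 18:33 − 8:00 = 10:33 on Aug 2.
+13 hours 20 minutes → arrive 23:53 UTC on Aug 2.
Flight 2 lands earlier by 11 hours 32 minutes.

the second, by 11 hours 32 minutes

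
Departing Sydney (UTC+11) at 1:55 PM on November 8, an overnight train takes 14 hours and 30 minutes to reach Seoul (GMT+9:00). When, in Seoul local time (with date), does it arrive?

2:25 AM on November 9

Convert departure to UTC: 1:55 PM − 11:00 = 2:55 AM UTC on Nov 8.
Add 14 hours 30 minutes travel time → 5:25 PM UTC.
Seoul is UTC+9:00, so local arrival = 5:25 PM + 9:00 = 2:25 AM on Nov 9.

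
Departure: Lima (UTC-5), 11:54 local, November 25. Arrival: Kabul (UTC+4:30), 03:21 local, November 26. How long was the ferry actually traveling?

5 hours 57 minutes

Departure in UTC: 11:54 + 5:00 = 16:54 on Nov 25.
Arrival in UTC: 03:21 − 4:30 = 22:51 on Nov 25.
Elapsed = 22:51 − 16:54 = 5 hours 57 minutes.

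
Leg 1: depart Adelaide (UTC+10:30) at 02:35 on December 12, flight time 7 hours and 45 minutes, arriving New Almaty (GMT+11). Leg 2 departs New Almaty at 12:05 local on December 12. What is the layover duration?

1 hour 15 minutes

Convert departure to UTC: 02:35 − 10:30 = 16:05 UTC on Dec 11.
Add 7 hours 45 minutes flight time → 23:50 UTC.
New Almaty is UTC+11:00, so local arrival = 23:50 + 11:00 = 10:50 on Dec 12.
Layover = 12:05 − 10:50 = 1 hour 15 minutes.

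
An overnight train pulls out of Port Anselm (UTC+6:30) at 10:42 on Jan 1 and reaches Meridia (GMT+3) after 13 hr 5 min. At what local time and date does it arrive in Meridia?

20:17 on January 1

Meridia is 3:30 behind Port Anselm.
After 13 hours and 5 minutes it is 23:47 in Port Anselm.
Shift by the zone difference: 23:47 − 3:30 = 20:17 on Jan 1 in Meridia.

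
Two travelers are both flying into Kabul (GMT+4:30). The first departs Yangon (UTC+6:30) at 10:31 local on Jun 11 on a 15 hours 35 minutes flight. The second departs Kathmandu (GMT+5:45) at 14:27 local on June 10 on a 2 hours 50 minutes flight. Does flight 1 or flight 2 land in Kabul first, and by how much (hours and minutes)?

the second, by 32 hours 4 minutes

Flight 1 in UTC: 10:31 − 6:30 = 04:01 on Jun 11.
+15 hours 35 minutes → arrive 19:36 UTC on Jun 11.
Flight 2 in UTC: 14:27 − 5:45 = 08:42 on Jun 10.
+2 hours 50 minutes → arrive 11:32 UTC on Jun 10.
Flight 2 lands earlier by 32 hours 4 minutes.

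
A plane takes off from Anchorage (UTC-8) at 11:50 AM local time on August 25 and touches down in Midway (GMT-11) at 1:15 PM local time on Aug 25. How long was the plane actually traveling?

4 hours 25 minutes

Departure in UTC: 11:50 AM + 8:00 = 7:50 PM on Aug 25.
Arrival in UTC: 1:15 PM + 11:00 = 12:15 AM on Aug 26.
Elapsed = 12:15 AM − 7:50 PM (+1 day) = 4 hours 25 minutes.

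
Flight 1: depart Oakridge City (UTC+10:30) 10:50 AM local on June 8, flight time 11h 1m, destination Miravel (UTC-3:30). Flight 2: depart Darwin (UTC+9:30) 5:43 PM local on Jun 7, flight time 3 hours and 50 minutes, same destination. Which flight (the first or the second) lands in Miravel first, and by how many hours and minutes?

the second, by 23 hours 18 minutes

Flight 1 in UTC: 10:50 AM − 10:30 = 12:20 AM on Jun 8.
+11 hours and 1 minute → arrive 11:21 AM UTC on Jun 8.
Flight 2 in UTC: 5:43 PM − 9:30 = 8:13 AM on Jun 7.
+3 hours and 50 minutes → arrive 12:03 PM UTC on Jun 7.
Flight 2 lands earlier by 23 hours 18 minutes.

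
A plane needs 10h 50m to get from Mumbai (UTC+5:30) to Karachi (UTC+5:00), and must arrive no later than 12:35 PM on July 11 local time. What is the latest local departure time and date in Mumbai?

2:15 AM on July 11

Target arrival in UTC: 12:35 PM − 5:00 = 7:35 AM on Jul 11.
Subtract 10 hours and 50 minutes → departure 8:45 PM UTC on Jul 10.
Mumbai is UTC+5:30: 8:45 PM + 5:30 = 2:15 AM on Jul 11.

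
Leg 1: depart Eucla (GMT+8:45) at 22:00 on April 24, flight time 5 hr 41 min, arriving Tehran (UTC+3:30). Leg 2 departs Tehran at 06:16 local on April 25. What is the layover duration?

Convert departure to UTC: 22:00 − 8:45 = 13:15 UTC on Apr 24.
Add 5 hours and 41 minutes flight time → 18:56 UTC.
Tehran is UTC+3:30, so local arrival = 18:56 + 3:30 = 22:26 on Apr 24.
Layover = 06:16 − 22:26 (+1 day) = 7 hours 50 minutes.

7 hours 50 minutes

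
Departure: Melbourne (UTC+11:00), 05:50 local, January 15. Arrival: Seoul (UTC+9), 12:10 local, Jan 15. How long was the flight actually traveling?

Departure in UTC: 05:50 − 11:00 = 18:50 on Jan 14.
Arrival in UTC: 12:10 − 9:00 = 03:10 on Jan 15.
Elapsed = 03:10 − 18:50 (+1 day) = 8 hours 20 minutes.

8 hours 20 minutes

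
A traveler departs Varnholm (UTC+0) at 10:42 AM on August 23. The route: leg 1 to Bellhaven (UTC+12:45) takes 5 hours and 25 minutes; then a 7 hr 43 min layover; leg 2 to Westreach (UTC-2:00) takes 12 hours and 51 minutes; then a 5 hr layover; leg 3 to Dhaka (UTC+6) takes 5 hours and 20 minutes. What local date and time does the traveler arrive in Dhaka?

5:01 AM on Aug 25

Varnholm is at UTC+0, so departure is already 10:42 AM UTC on Aug 23.
Add 5 hours and 25 minutes leg 1 → 4:07 PM UTC.
Add 7 hours 43 minutes layover in Bellhaven → 11:50 PM UTC.
Add 12 hours 51 minutes leg 2 → 12:41 PM UTC (Aug 24).
Add 5 hours layover in Westreach → 5:41 PM UTC.
Add 5 hours and 20 minutes leg 3 → 11:01 PM UTC.
Dhaka is UTC+6:00, so local arrival = 11:01 PM + 6:00 = 5:01 AM on Aug 25.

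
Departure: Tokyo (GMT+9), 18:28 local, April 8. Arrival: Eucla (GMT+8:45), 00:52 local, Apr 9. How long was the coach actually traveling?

6 hours 39 minutes

Eucla is 0:15 behind Tokyo.
Clock-face elapsed time (ignoring zones) is 6 hours 24 minutes.
Actual elapsed = 6 hours 24 minutes + 0:15 = 6 hours 39 minutes.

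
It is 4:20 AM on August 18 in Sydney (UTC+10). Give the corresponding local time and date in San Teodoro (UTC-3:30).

San Teodoro is 13:30 behind Sydney.
Shift by the zone difference: 4:20 AM − 13:30 = 2:50 PM on Aug 17 in San Teodoro.

2:50 PM on Aug 17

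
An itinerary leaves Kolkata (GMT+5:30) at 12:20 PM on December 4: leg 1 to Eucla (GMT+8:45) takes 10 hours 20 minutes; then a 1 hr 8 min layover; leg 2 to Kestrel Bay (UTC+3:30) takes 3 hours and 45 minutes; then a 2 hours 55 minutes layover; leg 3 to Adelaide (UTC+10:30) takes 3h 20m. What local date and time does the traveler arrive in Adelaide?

2:48 PM on Dec 5

Convert departure to UTC: 12:20 PM − 5:30 = 6:50 AM UTC on Dec 4.
Add 10 hours and 20 minutes leg 1 → 5:10 PM UTC.
Add 1 hour and 8 minutes layover in Eucla → 6:18 PM UTC.
Add 3 hours and 45 minutes leg 2 → 10:03 PM UTC.
Add 2 hours and 55 minutes layover in Kestrel Bay → 12:58 AM UTC (Dec 5).
Add 3 hours 20 minutes leg 3 → 4:18 AM UTC.
Adelaide is UTC+10:30, so local arrival = 4:18 AM + 10:30 = 2:48 PM on Dec 5.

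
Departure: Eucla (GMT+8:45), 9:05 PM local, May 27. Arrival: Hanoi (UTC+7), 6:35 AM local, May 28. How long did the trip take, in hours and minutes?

Departure in UTC: 9:05 PM − 8:45 = 12:20 PM on May 27.
Arrival in UTC: 6:35 AM − 7:00 = 11:35 PM on May 27.
Elapsed = 11:35 PM − 12:20 PM = 11 hours 15 minutes.

11 hours 15 minutes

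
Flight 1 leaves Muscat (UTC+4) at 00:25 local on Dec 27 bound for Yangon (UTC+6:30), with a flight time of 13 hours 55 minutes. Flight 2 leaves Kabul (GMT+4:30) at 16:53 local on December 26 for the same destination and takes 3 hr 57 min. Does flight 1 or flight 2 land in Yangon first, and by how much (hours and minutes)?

the second, by 18 hours

Flight 1 in UTC: 00:25 − 4:00 = 20:25 on Dec 26.
+13 hours 55 minutes → arrive 10:20 UTC on Dec 27.
Flight 2 in UTC: 16:53 − 4:30 = 12:23 on Dec 26.
+3 hours and 57 minutes → arrive 16:20 UTC on Dec 26.
Flight 2 lands earlier by 18 hours.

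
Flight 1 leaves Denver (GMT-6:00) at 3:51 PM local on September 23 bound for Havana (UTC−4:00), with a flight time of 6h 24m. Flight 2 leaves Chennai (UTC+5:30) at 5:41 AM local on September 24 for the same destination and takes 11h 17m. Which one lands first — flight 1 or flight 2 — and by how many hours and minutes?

Flight 1 in UTC: 3:51 PM + 6:00 = 9:51 PM on Sep 23.
+6 hours and 24 minutes → arrive 4:15 AM UTC on Sep 24.
Flight 2 in UTC: 5:41 AM − 5:30 = 12:11 AM on Sep 24.
+11 hours and 17 minutes → arrive 11:28 AM UTC on Sep 24.
Flight 1 lands earlier by 7 hours 13 minutes.

the first, by 7 hours 13 minutes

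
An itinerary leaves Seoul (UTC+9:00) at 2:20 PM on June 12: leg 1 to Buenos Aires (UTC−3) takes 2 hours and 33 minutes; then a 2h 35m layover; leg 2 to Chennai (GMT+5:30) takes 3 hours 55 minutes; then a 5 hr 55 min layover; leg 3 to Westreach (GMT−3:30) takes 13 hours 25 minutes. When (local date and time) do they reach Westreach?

6:13 AM on June 13

Convert departure to UTC: 2:20 PM − 9:00 = 5:20 AM UTC on Jun 12.
Add 2 hours and 33 minutes leg 1 → 7:53 AM UTC.
Add 2 hours and 35 minutes layover in Buenos Aires → 10:28 AM UTC.
Add 3 hours and 55 minutes leg 2 → 2:23 PM UTC.
Add 5 hours and 55 minutes layover in Chennai → 8:18 PM UTC.
Add 13 hours 25 minutes leg 3 → 9:43 AM UTC (Jun 13).
Westreach is UTC−3:30, so local arrival = 9:43 AM − 3:30 = 6:13 AM on Jun 13.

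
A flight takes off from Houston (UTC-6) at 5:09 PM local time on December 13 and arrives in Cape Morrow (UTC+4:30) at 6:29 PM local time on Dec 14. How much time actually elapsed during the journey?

14 hours 50 minutes

Departure in UTC: 5:09 PM + 6:00 = 11:09 PM on Dec 13.
Arrival in UTC: 6:29 PM − 4:30 = 1:59 PM on Dec 14.
Elapsed = 1:59 PM − 11:09 PM (+1 day) = 14 hours 50 minutes.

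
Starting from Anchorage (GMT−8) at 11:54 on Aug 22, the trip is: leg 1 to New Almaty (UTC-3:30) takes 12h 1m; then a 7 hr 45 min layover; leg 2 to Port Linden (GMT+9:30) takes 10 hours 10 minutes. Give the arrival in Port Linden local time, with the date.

11:20 on August 24

Convert departure to UTC: 11:54 + 8:00 = 19:54 UTC on Aug 22.
Add 12 hours and 1 minute leg 1 → 07:55 UTC (Aug 23).
Add 7 hours and 45 minutes layover in New Almaty → 15:40 UTC.
Add 10 hours and 10 minutes leg 2 → 01:50 UTC (Aug 24).
Port Linden is UTC+9:30, so local arrival = 01:50 + 9:30 = 11:20 on Aug 24.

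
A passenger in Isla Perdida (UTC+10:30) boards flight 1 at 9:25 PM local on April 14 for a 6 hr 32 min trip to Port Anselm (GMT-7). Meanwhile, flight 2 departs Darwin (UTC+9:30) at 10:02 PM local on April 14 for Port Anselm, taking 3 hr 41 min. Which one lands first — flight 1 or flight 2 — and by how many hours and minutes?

the second, by 1 hour 14 minutes

Flight 1 in UTC: 9:25 PM − 10:30 = 10:55 AM on Apr 14.
+6 hours and 32 minutes → arrive 5:27 PM UTC on Apr 14.
Flight 2 in UTC: 10:02 PM − 9:30 = 12:32 PM on Apr 14.
+3 hours 41 minutes → arrive 4:13 PM UTC on Apr 14.
Flight 2 lands earlier by 1 hour 14 minutes.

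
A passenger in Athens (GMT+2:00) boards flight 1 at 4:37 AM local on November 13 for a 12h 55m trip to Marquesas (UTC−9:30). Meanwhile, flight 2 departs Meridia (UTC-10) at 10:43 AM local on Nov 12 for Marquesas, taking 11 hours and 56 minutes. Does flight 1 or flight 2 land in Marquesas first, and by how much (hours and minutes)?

the second, by 6 hours 53 minutes

Flight 1 in UTC: 4:37 AM − 2:00 = 2:37 AM on Nov 13.
+12 hours 55 minutes → arrive 3:32 PM UTC on Nov 13.
Flight 2 in UTC: 10:43 AM + 10:00 = 8:43 PM on Nov 12.
+11 hours and 56 minutes → arrive 8:39 AM UTC on Nov 13.
Flight 2 lands earlier by 6 hours 53 minutes.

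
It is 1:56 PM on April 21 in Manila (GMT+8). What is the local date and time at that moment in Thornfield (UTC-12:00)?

5:56 PM on April 20

In UTC: 1:56 PM − 8:00 = 5:56 AM on Apr 21.
Thornfield is UTC−12:00: 5:56 AM − 12:00 = 5:56 PM on Apr 20.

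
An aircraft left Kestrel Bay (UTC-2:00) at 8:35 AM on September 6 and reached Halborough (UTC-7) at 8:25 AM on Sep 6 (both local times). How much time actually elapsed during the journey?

Departure in UTC: 8:35 AM + 2:00 = 10:35 AM on Sep 6.
Arrival in UTC: 8:25 AM + 7:00 = 3:25 PM on Sep 6.
Elapsed = 3:25 PM − 10:35 AM = 4 hours 50 minutes.

4 hours 50 minutes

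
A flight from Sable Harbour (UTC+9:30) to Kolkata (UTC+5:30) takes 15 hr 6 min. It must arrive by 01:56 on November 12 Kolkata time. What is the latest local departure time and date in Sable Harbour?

Target arrival in UTC: 01:56 − 5:30 = 20:26 on Nov 11.
Subtract 15 hours 6 minutes → departure 05:20 UTC on Nov 11.
Sable Harbour is UTC+9:30: 05:20 + 9:30 = 14:50 on Nov 11.

14:50 on Nov 11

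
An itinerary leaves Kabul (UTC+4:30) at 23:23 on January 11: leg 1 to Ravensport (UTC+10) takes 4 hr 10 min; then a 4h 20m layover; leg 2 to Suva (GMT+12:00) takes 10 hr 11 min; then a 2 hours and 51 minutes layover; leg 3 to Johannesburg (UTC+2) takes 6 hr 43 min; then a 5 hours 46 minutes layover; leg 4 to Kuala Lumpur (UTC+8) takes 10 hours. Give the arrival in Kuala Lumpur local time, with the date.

22:54 on January 13

Convert departure to UTC: 23:23 − 4:30 = 18:53 UTC on Jan 11.
Add 4 hours 10 minutes leg 1 → 23:03 UTC.
Add 4 hours and 20 minutes layover in Ravensport → 03:23 UTC (Jan 12).
Add 10 hours 11 minutes leg 2 → 13:34 UTC.
Add 2 hours and 51 minutes layover in Suva → 16:25 UTC.
Add 6 hours and 43 minutes leg 3 → 23:08 UTC.
Add 5 hours 46 minutes layover in Johannesburg → 04:54 UTC (Jan 13).
Add 10 hours leg 4 → 14:54 UTC.
Kuala Lumpur is UTC+8:00, so local arrival = 14:54 + 8:00 = 22:54 on Jan 13.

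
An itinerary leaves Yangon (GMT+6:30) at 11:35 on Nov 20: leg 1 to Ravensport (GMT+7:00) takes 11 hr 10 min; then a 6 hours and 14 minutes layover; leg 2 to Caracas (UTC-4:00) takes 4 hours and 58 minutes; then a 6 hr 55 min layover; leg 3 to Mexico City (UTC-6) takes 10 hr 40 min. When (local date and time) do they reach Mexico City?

15:02 on November 21

Convert departure to UTC: 11:35 − 6:30 = 05:05 UTC on Nov 20.
Add 11 hours 10 minutes leg 1 → 16:15 UTC.
Add 6 hours and 14 minutes layover in Ravensport → 22:29 UTC.
Add 4 hours 58 minutes leg 2 → 03:27 UTC (Nov 21).
Add 6 hours and 55 minutes layover in Caracas → 10:22 UTC.
Add 10 hours 40 minutes leg 3 → 21:02 UTC.
Mexico City is UTC−6:00, so local arrival = 21:02 − 6:00 = 15:02 on Nov 21.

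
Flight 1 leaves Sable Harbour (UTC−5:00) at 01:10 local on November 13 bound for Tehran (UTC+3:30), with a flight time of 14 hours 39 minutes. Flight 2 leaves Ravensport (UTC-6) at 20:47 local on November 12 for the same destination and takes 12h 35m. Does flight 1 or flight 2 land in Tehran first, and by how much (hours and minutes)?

the second, by 5 hours 27 minutes

Flight 1 in UTC: 01:10 + 5:00 = 06:10 on Nov 13.
+14 hours 39 minutes → arrive 20:49 UTC on Nov 13.
Flight 2 in UTC: 20:47 + 6:00 = 02:47 on Nov 13.
+12 hours 35 minutes → arrive 15:22 UTC on Nov 13.
Flight 2 lands earlier by 5 hours 27 minutes.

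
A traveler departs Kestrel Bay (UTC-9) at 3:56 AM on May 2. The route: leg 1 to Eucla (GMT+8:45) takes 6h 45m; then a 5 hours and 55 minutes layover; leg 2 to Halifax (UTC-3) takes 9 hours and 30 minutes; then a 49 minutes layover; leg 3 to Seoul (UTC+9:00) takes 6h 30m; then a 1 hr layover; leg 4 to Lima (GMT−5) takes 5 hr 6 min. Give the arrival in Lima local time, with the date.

7:31 PM on May 3

Convert departure to UTC: 3:56 AM + 9:00 = 12:56 PM UTC on May 2.
Add 6 hours 45 minutes leg 1 → 7:41 PM UTC.
Add 5 hours and 55 minutes layover in Eucla → 1:36 AM UTC (May 3).
Add 9 hours 30 minutes leg 2 → 11:06 AM UTC.
Add 49 minutes layover in Halifax → 11:55 AM UTC.
Add 6 hours and 30 minutes leg 3 → 6:25 PM UTC.
Add 1 hour layover in Seoul → 7:25 PM UTC.
Add 5 hours and 6 minutes leg 4 → 12:31 AM UTC (May 4).
Lima is UTC−5:00, so local arrival = 12:31 AM − 5:00 = 7:31 PM on May 3.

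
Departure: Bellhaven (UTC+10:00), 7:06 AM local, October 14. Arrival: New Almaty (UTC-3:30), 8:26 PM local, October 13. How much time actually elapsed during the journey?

Departure in UTC: 7:06 AM − 10:00 = 9:06 PM on Oct 13.
Arrival in UTC: 8:26 PM + 3:30 = 11:56 PM on Oct 13.
Elapsed = 11:56 PM − 9:06 PM = 2 hours 50 minutes.

2 hours 50 minutes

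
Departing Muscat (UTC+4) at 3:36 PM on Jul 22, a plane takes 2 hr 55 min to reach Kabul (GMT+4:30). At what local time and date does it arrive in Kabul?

7:01 PM on July 22

Convert departure to UTC: 3:36 PM − 4:00 = 11:36 AM UTC on Jul 22.
Add 2 hours and 55 minutes travel time → 2:31 PM UTC.
Kabul is UTC+4:30, so local arrival = 2:31 PM + 4:30 = 7:01 PM on Jul 22.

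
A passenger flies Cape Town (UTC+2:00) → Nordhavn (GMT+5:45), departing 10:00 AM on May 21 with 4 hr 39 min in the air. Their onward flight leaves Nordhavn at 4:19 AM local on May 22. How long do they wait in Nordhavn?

9 hours 55 minutes

Convert departure to UTC: 10:00 AM − 2:00 = 8:00 AM UTC on May 21.
Add 4 hours 39 minutes flight time → 12:39 PM UTC.
Nordhavn is UTC+5:45, so local arrival = 12:39 PM + 5:45 = 6:24 PM on May 21.
Layover = 4:19 AM − 6:24 PM (+1 day) = 9 hours 55 minutes.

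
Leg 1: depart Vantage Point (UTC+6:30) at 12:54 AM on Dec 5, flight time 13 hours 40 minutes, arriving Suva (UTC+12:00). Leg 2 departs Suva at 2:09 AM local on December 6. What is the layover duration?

6 hours 5 minutes

Convert departure to UTC: 12:54 AM − 6:30 = 6:24 PM UTC on Dec 4.
Add 13 hours 40 minutes flight time → 8:04 AM UTC (Dec 5).
Suva is UTC+12:00, so local arrival = 8:04 AM + 12:00 = 8:04 PM on Dec 5.
Layover = 2:09 AM − 8:04 PM (+1 day) = 6 hours 5 minutes.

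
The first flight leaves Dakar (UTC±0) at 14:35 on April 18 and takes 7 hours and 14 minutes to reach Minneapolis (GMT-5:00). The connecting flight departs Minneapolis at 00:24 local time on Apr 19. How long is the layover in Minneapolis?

Dakar is at UTC+0, so departure is already 14:35 UTC on Apr 18.
Add 7 hours and 14 minutes flight time → 21:49 UTC.
Minneapolis is UTC−5:00, so local arrival = 21:49 − 5:00 = 16:49 on Apr 18.
Layover = 00:24 − 16:49 (+1 day) = 7 hours 35 minutes.

7 hours 35 minutes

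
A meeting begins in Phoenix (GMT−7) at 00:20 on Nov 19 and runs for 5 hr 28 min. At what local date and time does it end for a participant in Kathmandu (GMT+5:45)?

Convert start to UTC: 00:20 + 7:00 = 07:20 UTC on Nov 19.
Add 5 hours and 28 minutes duration → 12:48 UTC.
Kathmandu is UTC+5:45, so local end time = 12:48 + 5:45 = 18:33 on Nov 19.

18:33 on November 19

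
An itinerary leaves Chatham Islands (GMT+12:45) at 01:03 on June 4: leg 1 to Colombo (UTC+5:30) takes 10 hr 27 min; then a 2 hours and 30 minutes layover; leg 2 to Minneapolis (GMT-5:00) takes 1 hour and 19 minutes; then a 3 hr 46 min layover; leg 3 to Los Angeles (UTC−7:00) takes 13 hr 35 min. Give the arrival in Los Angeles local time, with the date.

Convert departure to UTC: 01:03 − 12:45 = 12:18 UTC on Jun 3.
Add 10 hours and 27 minutes leg 1 → 22:45 UTC.
Add 2 hours 30 minutes layover in Colombo → 01:15 UTC (Jun 4).
Add 1 hour and 19 minutes leg 2 → 02:34 UTC.
Add 3 hours and 46 minutes layover in Minneapolis → 06:20 UTC.
Add 13 hours 35 minutes leg 3 → 19:55 UTC.
Los Angeles is UTC−7:00, so local arrival = 19:55 − 7:00 = 12:55 on Jun 4.

12:55 on June 4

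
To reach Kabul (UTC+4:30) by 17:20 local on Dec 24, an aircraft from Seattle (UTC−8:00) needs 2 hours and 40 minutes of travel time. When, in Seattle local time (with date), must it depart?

Target arrival in UTC: 17:20 − 4:30 = 12:50 on Dec 24.
Subtract 2 hours 40 minutes → departure 10:10 UTC on Dec 24.
Seattle is UTC−8:00: 10:10 − 8:00 = 02:10 on Dec 24.

02:10 on December 24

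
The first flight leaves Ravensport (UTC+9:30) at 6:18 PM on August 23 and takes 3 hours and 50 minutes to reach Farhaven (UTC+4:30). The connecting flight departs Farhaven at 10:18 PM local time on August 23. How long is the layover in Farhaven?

5 hours 10 minutes

Convert departure to UTC: 6:18 PM − 9:30 = 8:48 AM UTC on Aug 23.
Add 3 hours and 50 minutes flight time → 12:38 PM UTC.
Farhaven is UTC+4:30, so local arrival = 12:38 PM + 4:30 = 5:08 PM on Aug 23.
Layover = 10:18 PM − 5:08 PM = 5 hours 10 minutes.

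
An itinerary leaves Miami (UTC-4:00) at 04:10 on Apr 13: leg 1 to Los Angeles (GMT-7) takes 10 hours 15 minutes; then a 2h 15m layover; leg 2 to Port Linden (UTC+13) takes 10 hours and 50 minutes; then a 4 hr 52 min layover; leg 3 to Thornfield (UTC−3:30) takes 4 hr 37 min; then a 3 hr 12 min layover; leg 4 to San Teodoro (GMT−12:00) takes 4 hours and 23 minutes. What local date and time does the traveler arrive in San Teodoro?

Convert departure to UTC: 04:10 + 4:00 = 08:10 UTC on Apr 13.
Add 10 hours 15 minutes leg 1 → 18:25 UTC.
Add 2 hours and 15 minutes layover in Los Angeles → 20:40 UTC.
Add 10 hours and 50 minutes leg 2 → 07:30 UTC (Apr 14).
Add 4 hours and 52 minutes layover in Port Linden → 12:22 UTC.
Add 4 hours 37 minutes leg 3 → 16:59 UTC.
Add 3 hours and 12 minutes layover in Thornfield → 20:11 UTC.
Add 4 hours and 23 minutes leg 4 → 00:34 UTC (Apr 15).
San Teodoro is UTC−12:00, so local arrival = 00:34 − 12:00 = 12:34 on Apr 14.

12:34 on Apr 14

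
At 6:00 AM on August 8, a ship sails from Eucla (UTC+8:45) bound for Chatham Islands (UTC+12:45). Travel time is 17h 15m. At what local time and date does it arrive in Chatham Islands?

3:15 AM on August 9

Chatham Islands is 4:00 ahead of Eucla.
After 17 hours and 15 minutes it is 11:15 PM in Eucla.
Shift by the zone difference: 11:15 PM + 4:00 = 3:15 AM on Aug 9 in Chatham Islands.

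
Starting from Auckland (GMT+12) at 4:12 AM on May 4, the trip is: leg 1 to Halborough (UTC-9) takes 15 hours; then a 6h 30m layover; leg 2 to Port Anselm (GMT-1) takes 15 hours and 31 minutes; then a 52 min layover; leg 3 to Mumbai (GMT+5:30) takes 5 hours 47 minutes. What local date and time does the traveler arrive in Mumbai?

5:22 PM on May 5

Convert departure to UTC: 4:12 AM − 12:00 = 4:12 PM UTC on May 3.
Add 15 hours leg 1 → 7:12 AM UTC (May 4).
Add 6 hours 30 minutes layover in Halborough → 1:42 PM UTC.
Add 15 hours and 31 minutes leg 2 → 5:13 AM UTC (May 5).
Add 52 minutes layover in Port Anselm → 6:05 AM UTC.
Add 5 hours and 47 minutes leg 3 → 11:52 AM UTC.
Mumbai is UTC+5:30, so local arrival = 11:52 AM + 5:30 = 5:22 PM on May 5.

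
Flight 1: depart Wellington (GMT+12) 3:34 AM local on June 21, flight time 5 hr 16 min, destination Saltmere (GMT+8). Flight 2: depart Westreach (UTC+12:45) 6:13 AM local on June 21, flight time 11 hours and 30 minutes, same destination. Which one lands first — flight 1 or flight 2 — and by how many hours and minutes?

Flight 1 in UTC: 3:34 AM − 12:00 = 3:34 PM on Jun 20.
+5 hours and 16 minutes → arrive 8:50 PM UTC on Jun 20.
Flight 2 in UTC: 6:13 AM − 12:45 = 5:28 PM on Jun 20.
+11 hours and 30 minutes → arrive 4:58 AM UTC on Jun 21.
Flight 1 lands earlier by 8 hours 8 minutes.

the first, by 8 hours 8 minutes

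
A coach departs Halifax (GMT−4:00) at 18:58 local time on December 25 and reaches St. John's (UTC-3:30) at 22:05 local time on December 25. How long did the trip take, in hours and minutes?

2 hours 37 minutes

Departure in UTC: 18:58 + 4:00 = 22:58 on Dec 25.
Arrival in UTC: 22:05 + 3:30 = 01:35 on Dec 26.
Elapsed = 01:35 − 22:58 (+1 day) = 2 hours 37 minutes.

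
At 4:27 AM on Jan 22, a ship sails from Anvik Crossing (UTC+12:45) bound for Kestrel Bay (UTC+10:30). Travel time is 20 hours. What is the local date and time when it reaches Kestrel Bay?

10:12 PM on January 22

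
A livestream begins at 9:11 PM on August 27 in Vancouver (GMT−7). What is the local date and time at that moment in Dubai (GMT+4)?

Dubai is 11:00 ahead of Vancouver.
Shift by the zone difference: 9:11 PM + 11:00 = 8:11 AM on Aug 28 in Dubai.

8:11 AM on August 28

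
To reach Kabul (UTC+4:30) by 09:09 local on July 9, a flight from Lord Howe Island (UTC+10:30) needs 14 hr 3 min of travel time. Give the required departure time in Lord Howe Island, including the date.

01:06 on Jul 9

Target arrival in UTC: 09:09 − 4:30 = 04:39 on Jul 9.
Subtract 14 hours 3 minutes → departure 14:36 UTC on Jul 8.
Lord Howe Island is UTC+10:30: 14:36 + 10:30 = 01:06 on Jul 9.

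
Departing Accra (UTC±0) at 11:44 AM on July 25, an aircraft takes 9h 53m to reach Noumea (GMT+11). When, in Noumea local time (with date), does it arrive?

Noumea is 11:00 ahead of Accra.
After 9 hours 53 minutes it is 9:37 PM in Accra.
Shift by the zone difference: 9:37 PM + 11:00 = 8:37 AM on Jul 26 in Noumea.

8:37 AM on July 26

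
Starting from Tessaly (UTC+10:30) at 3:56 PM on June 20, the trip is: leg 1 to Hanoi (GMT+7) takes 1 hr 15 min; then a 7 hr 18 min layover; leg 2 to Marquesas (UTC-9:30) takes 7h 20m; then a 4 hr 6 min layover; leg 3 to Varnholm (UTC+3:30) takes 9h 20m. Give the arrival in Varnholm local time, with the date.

Convert departure to UTC: 3:56 PM − 10:30 = 5:26 AM UTC on Jun 20.
Add 1 hour and 15 minutes leg 1 → 6:41 AM UTC.
Add 7 hours 18 minutes layover in Hanoi → 1:59 PM UTC.
Add 7 hours 20 minutes leg 2 → 9:19 PM UTC.
Add 4 hours and 6 minutes layover in Marquesas → 1:25 AM UTC (Jun 21).
Add 9 hours 20 minutes leg 3 → 10:45 AM UTC.
Varnholm is UTC+3:30, so local arrival = 10:45 AM + 3:30 = 2:15 PM on Jun 21.

2:15 PM on Jun 21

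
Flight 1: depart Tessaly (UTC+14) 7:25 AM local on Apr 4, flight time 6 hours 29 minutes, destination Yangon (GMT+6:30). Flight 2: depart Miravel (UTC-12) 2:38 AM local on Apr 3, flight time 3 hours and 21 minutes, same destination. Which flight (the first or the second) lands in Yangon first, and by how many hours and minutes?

the second, by 5 hours 55 minutes

Flight 1 in UTC: 7:25 AM − 14:00 = 5:25 PM on Apr 3.
+6 hours and 29 minutes → arrive 11:54 PM UTC on Apr 3.
Flight 2 in UTC: 2:38 AM + 12:00 = 2:38 PM on Apr 3.
+3 hours and 21 minutes → arrive 5:59 PM UTC on Apr 3.
Flight 2 lands earlier by 5 hours 55 minutes.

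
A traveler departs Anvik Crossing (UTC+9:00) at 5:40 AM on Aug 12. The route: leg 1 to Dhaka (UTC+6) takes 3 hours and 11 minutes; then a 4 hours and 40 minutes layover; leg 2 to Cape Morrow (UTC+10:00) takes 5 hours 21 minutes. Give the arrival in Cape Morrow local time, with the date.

7:52 PM on August 12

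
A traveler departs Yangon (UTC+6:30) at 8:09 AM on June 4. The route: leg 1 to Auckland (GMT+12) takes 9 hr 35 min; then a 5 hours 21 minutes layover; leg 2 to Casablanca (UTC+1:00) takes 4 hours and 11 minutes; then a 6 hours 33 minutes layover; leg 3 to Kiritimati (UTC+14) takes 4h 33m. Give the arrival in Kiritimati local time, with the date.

9:52 PM on Jun 5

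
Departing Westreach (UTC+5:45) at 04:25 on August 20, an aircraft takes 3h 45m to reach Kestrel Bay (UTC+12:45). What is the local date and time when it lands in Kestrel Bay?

Convert departure to UTC: 04:25 − 5:45 = 22:40 UTC on Aug 19.
Add 3 hours and 45 minutes travel time → 02:25 UTC (Aug 20).
Kestrel Bay is UTC+12:45, so local arrival = 02:25 + 12:45 = 15:10 on Aug 20.

15:10 on Aug 20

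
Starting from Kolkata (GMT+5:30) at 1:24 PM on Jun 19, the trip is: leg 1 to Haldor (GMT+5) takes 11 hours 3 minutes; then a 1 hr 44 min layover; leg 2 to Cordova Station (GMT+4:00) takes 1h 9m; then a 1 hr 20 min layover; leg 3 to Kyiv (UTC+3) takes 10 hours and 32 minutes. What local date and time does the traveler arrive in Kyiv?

Convert departure to UTC: 1:24 PM − 5:30 = 7:54 AM UTC on Jun 19.
Add 11 hours 3 minutes leg 1 → 6:57 PM UTC.
Add 1 hour and 44 minutes layover in Haldor → 8:41 PM UTC.
Add 1 hour and 9 minutes leg 2 → 9:50 PM UTC.
Add 1 hour 20 minutes layover in Cordova Station → 11:10 PM UTC.
Add 10 hours and 32 minutes leg 3 → 9:42 AM UTC (Jun 20).
Kyiv is UTC+3:00, so local arrival = 9:42 AM + 3:00 = 12:42 PM on Jun 20.

12:42 PM on June 20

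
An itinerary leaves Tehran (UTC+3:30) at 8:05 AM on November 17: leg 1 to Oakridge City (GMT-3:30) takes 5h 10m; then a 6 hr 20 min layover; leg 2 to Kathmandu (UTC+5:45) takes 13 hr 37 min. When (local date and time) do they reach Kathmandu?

Convert departure to UTC: 8:05 AM − 3:30 = 4:35 AM UTC on Nov 17.
Add 5 hours and 10 minutes leg 1 → 9:45 AM UTC.
Add 6 hours 20 minutes layover in Oakridge City → 4:05 PM UTC.
Add 13 hours and 37 minutes leg 2 → 5:42 AM UTC (Nov 18).
Kathmandu is UTC+5:45, so local arrival = 5:42 AM + 5:45 = 11:27 AM on Nov 18.

11:27 AM on Nov 18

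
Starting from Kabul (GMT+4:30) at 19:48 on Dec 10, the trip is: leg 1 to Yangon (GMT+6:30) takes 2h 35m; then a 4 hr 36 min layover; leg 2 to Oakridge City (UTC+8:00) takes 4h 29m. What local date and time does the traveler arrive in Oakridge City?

Convert departure to UTC: 19:48 − 4:30 = 15:18 UTC on Dec 10.
Add 2 hours 35 minutes leg 1 → 17:53 UTC.
Add 4 hours 36 minutes layover in Yangon → 22:29 UTC.
Add 4 hours 29 minutes leg 2 → 02:58 UTC (Dec 11).
Oakridge City is UTC+8:00, so local arrival = 02:58 + 8:00 = 10:58 on Dec 11.

10:58 on December 11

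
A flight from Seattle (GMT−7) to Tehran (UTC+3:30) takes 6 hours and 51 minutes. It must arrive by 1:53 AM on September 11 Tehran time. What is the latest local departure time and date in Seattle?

8:32 AM on Sep 10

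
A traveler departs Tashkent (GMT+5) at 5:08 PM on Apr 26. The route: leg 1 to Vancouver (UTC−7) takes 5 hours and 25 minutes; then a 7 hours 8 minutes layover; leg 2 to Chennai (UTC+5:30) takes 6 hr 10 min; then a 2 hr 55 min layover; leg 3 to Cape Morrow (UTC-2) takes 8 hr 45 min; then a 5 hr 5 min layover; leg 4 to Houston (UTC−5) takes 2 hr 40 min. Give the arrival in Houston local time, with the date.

Convert departure to UTC: 5:08 PM − 5:00 = 12:08 PM UTC on Apr 26.
Add 5 hours and 25 minutes leg 1 → 5:33 PM UTC.
Add 7 hours and 8 minutes layover in Vancouver → 12:41 AM UTC (Apr 27).
Add 6 hours and 10 minutes leg 2 → 6:51 AM UTC.
Add 2 hours 55 minutes layover in Chennai → 9:46 AM UTC.
Add 8 hours and 45 minutes leg 3 → 6:31 PM UTC.
Add 5 hours 5 minutes layover in Cape Morrow → 11:36 PM UTC.
Add 2 hours and 40 minutes leg 4 → 2:16 AM UTC (Apr 28).
Houston is UTC−5:00, so local arrival = 2:16 AM − 5:00 = 9:16 PM on Apr 27.

9:16 PM on Apr 27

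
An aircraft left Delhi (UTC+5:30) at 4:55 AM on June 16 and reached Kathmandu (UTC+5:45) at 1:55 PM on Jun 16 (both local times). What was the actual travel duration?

Departure in UTC: 4:55 AM − 5:30 = 11:25 PM on Jun 15.
Arrival in UTC: 1:55 PM − 5:45 = 8:10 AM on Jun 16.
Elapsed = 8:10 AM − 11:25 PM (+1 day) = 8 hours 45 minutes.

8 hours 45 minutes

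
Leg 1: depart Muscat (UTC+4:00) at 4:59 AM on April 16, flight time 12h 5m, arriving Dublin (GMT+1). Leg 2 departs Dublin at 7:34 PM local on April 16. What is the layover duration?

Convert departure to UTC: 4:59 AM − 4:00 = 12:59 AM UTC on Apr 16.
Add 12 hours 5 minutes flight time → 1:04 PM UTC.
Dublin is UTC+1:00, so local arrival = 1:04 PM + 1:00 = 2:04 PM on Apr 16.
Layover = 7:34 PM − 2:04 PM = 5 hours 30 minutes.

5 hours 30 minutes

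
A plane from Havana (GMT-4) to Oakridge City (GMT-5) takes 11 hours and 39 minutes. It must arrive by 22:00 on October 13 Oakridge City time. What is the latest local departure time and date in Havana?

11:21 on October 13

Target arrival in UTC: 22:00 + 5:00 = 03:00 on Oct 14.
Subtract 11 hours 39 minutes → departure 15:21 UTC on Oct 13.
Havana is UTC−4:00: 15:21 − 4:00 = 11:21 on Oct 13.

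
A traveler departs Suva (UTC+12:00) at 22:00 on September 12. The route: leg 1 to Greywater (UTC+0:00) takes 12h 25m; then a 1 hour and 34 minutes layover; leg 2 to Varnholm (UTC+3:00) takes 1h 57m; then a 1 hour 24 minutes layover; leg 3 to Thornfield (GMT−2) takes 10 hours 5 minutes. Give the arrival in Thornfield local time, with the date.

Convert departure to UTC: 22:00 − 12:00 = 10:00 UTC on Sep 12.
Add 12 hours 25 minutes leg 1 → 22:25 UTC.
Add 1 hour 34 minutes layover in Greywater → 23:59 UTC.
Add 1 hour 57 minutes leg 2 → 01:56 UTC (Sep 13).
Add 1 hour and 24 minutes layover in Varnholm → 03:20 UTC.
Add 10 hours and 5 minutes leg 3 → 13:25 UTC.
Thornfield is UTC−2:00, so local arrival = 13:25 − 2:00 = 11:25 on Sep 13.

11:25 on September 13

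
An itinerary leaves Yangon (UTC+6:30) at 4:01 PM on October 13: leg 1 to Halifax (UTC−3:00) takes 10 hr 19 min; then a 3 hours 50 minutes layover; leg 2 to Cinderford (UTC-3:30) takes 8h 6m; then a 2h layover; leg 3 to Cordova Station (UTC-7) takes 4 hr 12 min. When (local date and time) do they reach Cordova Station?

Convert departure to UTC: 4:01 PM − 6:30 = 9:31 AM UTC on Oct 13.
Add 10 hours 19 minutes leg 1 → 7:50 PM UTC.
Add 3 hours 50 minutes layover in Halifax → 11:40 PM UTC.
Add 8 hours 6 minutes leg 2 → 7:46 AM UTC (Oct 14).
Add 2 hours layover in Cinderford → 9:46 AM UTC.
Add 4 hours and 12 minutes leg 3 → 1:58 PM UTC.
Cordova Station is UTC−7:00, so local arrival = 1:58 PM − 7:00 = 6:58 AM on Oct 14.

6:58 AM on October 14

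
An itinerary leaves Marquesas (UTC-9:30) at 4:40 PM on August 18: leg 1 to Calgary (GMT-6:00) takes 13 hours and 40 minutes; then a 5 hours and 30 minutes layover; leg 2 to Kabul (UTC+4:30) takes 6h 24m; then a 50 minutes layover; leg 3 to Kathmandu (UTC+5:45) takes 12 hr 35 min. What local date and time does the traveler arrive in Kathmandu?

10:54 PM on August 20

Convert departure to UTC: 4:40 PM + 9:30 = 2:10 AM UTC on Aug 19.
Add 13 hours and 40 minutes leg 1 → 3:50 PM UTC.
Add 5 hours 30 minutes layover in Calgary → 9:20 PM UTC.
Add 6 hours and 24 minutes leg 2 → 3:44 AM UTC (Aug 20).
Add 50 minutes layover in Kabul → 4:34 AM UTC.
Add 12 hours and 35 minutes leg 3 → 5:09 PM UTC.
Kathmandu is UTC+5:45, so local arrival = 5:09 PM + 5:45 = 10:54 PM on Aug 20.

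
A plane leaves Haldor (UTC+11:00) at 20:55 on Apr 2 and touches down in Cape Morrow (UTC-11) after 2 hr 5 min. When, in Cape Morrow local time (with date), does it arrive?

Convert departure to UTC: 20:55 − 11:00 = 09:55 UTC on Apr 2.
Add 2 hours 5 minutes travel time → 12:00 UTC.
Cape Morrow is UTC−11:00, so local arrival = 12:00 − 11:00 = 01:00 on Apr 2.

01:00 on April 2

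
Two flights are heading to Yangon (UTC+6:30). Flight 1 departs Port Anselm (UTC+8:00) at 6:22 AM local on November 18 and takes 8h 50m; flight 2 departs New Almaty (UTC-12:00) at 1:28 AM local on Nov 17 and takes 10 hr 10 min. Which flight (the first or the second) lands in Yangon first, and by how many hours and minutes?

Flight 1 in UTC: 6:22 AM − 8:00 = 10:22 PM on Nov 17.
+8 hours and 50 minutes → arrive 7:12 AM UTC on Nov 18.
Flight 2 in UTC: 1:28 AM + 12:00 = 1:28 PM on Nov 17.
+10 hours 10 minutes → arrive 11:38 PM UTC on Nov 17.
Flight 2 lands earlier by 7 hours 34 minutes.

the second, by 7 hours 34 minutes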